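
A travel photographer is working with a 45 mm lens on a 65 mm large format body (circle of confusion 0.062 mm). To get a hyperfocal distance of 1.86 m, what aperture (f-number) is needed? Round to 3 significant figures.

f/18

Rearrange H = f²/(N·c) + f for N: N = f² / ((H − f)·c).
N = 45² / ((1860 − 45) × 0.062) = 2025 / 112.5 ≈ 18.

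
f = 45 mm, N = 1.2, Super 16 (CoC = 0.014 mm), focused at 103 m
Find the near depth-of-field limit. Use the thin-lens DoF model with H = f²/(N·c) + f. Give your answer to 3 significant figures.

Hyperfocal distance H = f²/(N·c) + f = 45²/(1.2 × 0.014) + 45 = 2025/0.0168 + 45 ≈ 120580.7 mm ≈ 120.6 m.
Near limit Dn = s·(H − f)/(H + s − 2f) = 103000 × (120580.7 − 45) / (120580.7 + 103000 − 2 × 45) = 103000 × 120535.7 / 223490.7 ≈ 55551 mm ≈ 55.6 m.

55.6 m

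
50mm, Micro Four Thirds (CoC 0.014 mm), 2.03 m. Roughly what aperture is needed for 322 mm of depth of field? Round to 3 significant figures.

f/7.11

Write h = H − f = f²/(N·c). The thin-lens limits are Dn = s·h/(h + (s−f)) and Df = s·h/(h − (s−f)), so DoF = Df − Dn = 2·s·(s−f)·h / (h² − (s−f)²).
That is a quadratic in h: DoF·h² − 2·s·(s−f)·h − DoF·(s−f)² = 0 ⇒ h = (s−f)·(s + √(s² + DoF²)) / DoF = 1980 × (2030 + √(2030² + 322²)) / 322 = 1980 × (2030 + 2055.38) / 322 ≈ 25121 mm.
Then N = f²/(c·h) = 50² / (0.014 × 25121) = 2500 / 351.70 ≈ 7.11.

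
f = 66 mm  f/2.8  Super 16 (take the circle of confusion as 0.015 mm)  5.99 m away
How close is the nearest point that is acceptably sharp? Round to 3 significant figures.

Hyperfocal distance H = f²/(N·c) + f = 66²/(2.8 × 0.015) + 66 = 4356/0.042 + 66 ≈ 103780.3 mm ≈ 103.8 m.
Near limit Dn = s·(H − f)/(H + s − 2f) = 5990 × (103780.3 − 66) / (103780.3 + 5990 − 2 × 66) = 5990 × 103714.3 / 109638.3 ≈ 5666.3 mm ≈ 5.67 m.

5.67 m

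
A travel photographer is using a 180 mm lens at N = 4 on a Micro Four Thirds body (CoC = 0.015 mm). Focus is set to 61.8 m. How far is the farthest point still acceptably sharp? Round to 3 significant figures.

69.8 m

Hyperfocal distance H = f²/(N·c) + f = 180²/(4 × 0.015) + 180 = 32400/0.06 + 180 ≈ 540180.0 mm ≈ 540.2 m.
Far limit Df = s·(H − f)/(H − s) = 61800 × (540180.0 − 180) / (540180.0 − 61800) = 61800 × 540000.0 / 478380.0 ≈ 69760 mm ≈ 69.8 m.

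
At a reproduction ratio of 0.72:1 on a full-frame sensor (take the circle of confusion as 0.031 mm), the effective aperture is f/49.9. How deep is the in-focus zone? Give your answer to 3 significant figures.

At magnification m, DoF ≈ 2·N_eff·c/m² = 2 × 49.9 × 0.031 / 0.72² = 3.094 / 0.5184 ≈ 5.97 mm.

5.97 mm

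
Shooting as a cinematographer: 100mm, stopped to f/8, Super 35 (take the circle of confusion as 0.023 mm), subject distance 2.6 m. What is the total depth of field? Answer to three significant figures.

Hyperfocal distance H = f²/(N·c) + f = 100²/(8 × 0.023) + 100 = 10000/0.184 + 100 ≈ 54447.8 mm ≈ 54.45 m.
Near limit Dn = s·(H − f)/(H + s − 2f) = 2600 × (54447.8 − 100) / (54447.8 + 2600 − 2 × 100) = 2600 × 54347.8 / 56847.8 ≈ 2485.66 mm.
Far limit Df = s·(H − f)/(H − s) = 2600 × (54447.8 − 100) / (54447.8 − 2600) = 2600 × 54347.8 / 51847.8 ≈ 2725.37 mm.
Depth of field = Df − Dn = 2725.37 − 2485.66 ≈ 239.71 mm.

240 mm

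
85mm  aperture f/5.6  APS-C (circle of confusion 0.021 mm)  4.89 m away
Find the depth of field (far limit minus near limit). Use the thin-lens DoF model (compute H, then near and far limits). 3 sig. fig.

0.770 m

Hyperfocal distance H = f²/(N·c) + f = 85²/(5.6 × 0.021) + 85 = 7225/0.1176 + 85 ≈ 61522.1 mm ≈ 61.52 m.
Near limit Dn = s·(H − f)/(H + s − 2f) = 4890 × (61522.1 − 85) / (61522.1 + 4890 − 2 × 85) = 4890 × 61437.1 / 66242.1 ≈ 4535.29 mm.
Far limit Df = s·(H − f)/(H − s) = 4890 × (61522.1 − 85) / (61522.1 − 4890) = 4890 × 61437.1 / 56632.1 ≈ 5304.90 mm.
Depth of field = Df − Dn = 5304.90 − 4535.29 ≈ 769.61 mm ≈ 0.770 m.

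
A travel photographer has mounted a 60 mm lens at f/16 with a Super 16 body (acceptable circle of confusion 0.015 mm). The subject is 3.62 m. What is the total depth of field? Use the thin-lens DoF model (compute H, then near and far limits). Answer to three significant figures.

Hyperfocal distance H = f²/(N·c) + f = 60²/(16 × 0.015) + 60 = 3600/0.24 + 60 ≈ 15060.0 mm ≈ 15.06 m.
Near limit Dn = s·(H − f)/(H + s − 2f) = 3620 × (15060.0 − 60) / (15060.0 + 3620 − 2 × 60) = 3620 × 15000.0 / 18560.0 ≈ 2925.6 mm.
Far limit Df = s·(H − f)/(H − s) = 3620 × (15060.0 − 60) / (15060.0 − 3620) = 3620 × 15000.0 / 11440.0 ≈ 4746.5 mm.
Depth of field = Df − Dn = 4746.5 − 2925.6 ≈ 1820.9 mm ≈ 1.82 m.

1.82 m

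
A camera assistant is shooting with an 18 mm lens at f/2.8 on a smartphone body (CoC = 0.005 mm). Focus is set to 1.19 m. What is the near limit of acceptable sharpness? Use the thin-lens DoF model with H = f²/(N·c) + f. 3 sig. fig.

1.13 m

Hyperfocal distance H = f²/(N·c) + f = 18²/(2.8 × 0.005) + 18 = 324/0.014 + 18 ≈ 23160.9 mm ≈ 23.16 m.
Near limit Dn = s·(H − f)/(H + s − 2f) = 1190 × (23160.9 − 18) / (23160.9 + 1190 − 2 × 18) = 1190 × 23142.9 / 24314.9 ≈ 1132.6 mm ≈ 1.13 m.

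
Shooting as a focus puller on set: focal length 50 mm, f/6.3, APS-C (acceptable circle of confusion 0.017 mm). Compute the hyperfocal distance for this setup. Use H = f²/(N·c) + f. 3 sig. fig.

Hyperfocal distance H = f²/(N·c) + f = 50²/(6.3 × 0.017) + 50 = 2500/0.1071 + 50 ≈ 23392.7 mm ≈ 23.4 m.

23.4 m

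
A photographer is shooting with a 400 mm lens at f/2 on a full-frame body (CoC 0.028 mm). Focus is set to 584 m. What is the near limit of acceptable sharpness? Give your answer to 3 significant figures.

485 m

Hyperfocal distance H = f²/(N·c) + f = 400²/(2 × 0.028) + 400 = 160000/0.056 + 400 ≈ 2857542.9 mm ≈ 2858 m.
Near limit Dn = s·(H − f)/(H + s − 2f) = 584000 × (2857542.9 − 400) / (2857542.9 + 584000 − 2 × 400) = 584000 × 2857142.9 / 3440742.9 ≈ 484945 mm ≈ 485 m.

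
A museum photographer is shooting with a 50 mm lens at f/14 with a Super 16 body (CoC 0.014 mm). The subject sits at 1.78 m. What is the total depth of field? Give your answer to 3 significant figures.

492 mm

Hyperfocal distance H = f²/(N·c) + f = 50²/(14 × 0.014) + 50 = 2500/0.196 + 50 ≈ 12805.1 mm ≈ 12.81 m.
Near limit Dn = s·(H − f)/(H + s − 2f) = 1780 × (12805.1 − 50) / (12805.1 + 1780 − 2 × 50) = 1780 × 12755.1 / 14485.1 ≈ 1567.41 mm.
Far limit Df = s·(H − f)/(H − s) = 1780 × (12805.1 − 50) / (12805.1 − 1780) = 1780 × 12755.1 / 11025.1 ≈ 2059.31 mm.
Depth of field = Df − Dn = 2059.31 − 1567.41 ≈ 491.90 mm.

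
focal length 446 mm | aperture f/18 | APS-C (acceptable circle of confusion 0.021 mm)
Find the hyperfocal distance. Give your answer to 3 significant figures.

527 m

Hyperfocal distance H = f²/(N·c) + f = 446²/(18 × 0.021) + 446 = 198916/0.378 + 446 ≈ 526678.8 mm ≈ 527 m.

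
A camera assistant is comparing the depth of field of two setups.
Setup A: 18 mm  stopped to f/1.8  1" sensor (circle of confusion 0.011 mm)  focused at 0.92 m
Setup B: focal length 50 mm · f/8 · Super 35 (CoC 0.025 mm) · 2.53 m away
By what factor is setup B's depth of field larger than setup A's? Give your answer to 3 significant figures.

10.3

Setup A: H = 18²/(1.8×0.011) + 18 ≈ 16381.6 mm; DoF = Df − Dn = 973.67 − 871.94 ≈ 101.73 mm.
Setup B: H = 50²/(8×0.025) + 50 ≈ 12550.0 mm; DoF = Df − Dn = 3156.2 − 2111.1 ≈ 1045.1 mm.
Ratio = 1045.1 / 101.73 ≈ 10.3.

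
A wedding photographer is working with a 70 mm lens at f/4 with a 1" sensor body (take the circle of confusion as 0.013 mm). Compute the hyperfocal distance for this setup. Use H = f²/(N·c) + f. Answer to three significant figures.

Hyperfocal distance H = f²/(N·c) + f = 70²/(4 × 0.013) + 70 = 4900/0.052 + 70 ≈ 94300.8 mm ≈ 94.3 m.

94.3 m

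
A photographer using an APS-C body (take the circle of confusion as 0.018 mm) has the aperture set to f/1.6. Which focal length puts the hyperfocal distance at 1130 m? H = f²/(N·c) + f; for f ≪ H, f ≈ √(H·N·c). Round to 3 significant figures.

From H = f²/(N·c) + f, with f ≪ H: f ≈ √(H·N·c) = √(1130000 × 1.6 × 0.018) = √32544 ≈ 180.4 mm.
The +f correction barely moves this — solving exactly, f² + N·c·f − N·c·H = 0 ⇒ f = (−N·c + √((N·c)² + 4·N·c·H))/2 = (−0.0288 + √130176)/2 ≈ 180.39 mm, so f ≈ 180 mm.

180 mm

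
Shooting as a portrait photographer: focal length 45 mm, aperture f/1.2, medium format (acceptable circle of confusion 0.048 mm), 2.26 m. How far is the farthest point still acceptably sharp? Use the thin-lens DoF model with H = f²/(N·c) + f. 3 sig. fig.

2.41 m

Hyperfocal distance H = f²/(N·c) + f = 45²/(1.2 × 0.048) + 45 = 2025/0.0576 + 45 ≈ 35201.2 mm ≈ 35.20 m.
Far limit Df = s·(H − f)/(H − s) = 2260 × (35201.2 − 45) / (35201.2 − 2260) = 2260 × 35156.2 / 32941.2 ≈ 2412.0 mm ≈ 2.41 m.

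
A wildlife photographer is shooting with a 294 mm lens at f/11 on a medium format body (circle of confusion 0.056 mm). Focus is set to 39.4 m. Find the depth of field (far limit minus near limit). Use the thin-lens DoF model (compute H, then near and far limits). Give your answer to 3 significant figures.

Hyperfocal distance H = f²/(N·c) + f = 294²/(11 × 0.056) + 294 = 86436/0.616 + 294 ≈ 140612.2 mm ≈ 140.6 m.
Near limit Dn = s·(H − f)/(H + s − 2f) = 39400 × (140612.2 − 294) / (140612.2 + 39400 − 2 × 294) = 39400 × 140318.2 / 179424.2 ≈ 30813 mm.
Far limit Df = s·(H − f)/(H − s) = 39400 × (140612.2 − 294) / (140612.2 − 39400) = 39400 × 140318.2 / 101212.2 ≈ 54623 mm.
Depth of field = Df − Dn = 54623 − 30813 ≈ 23810 mm ≈ 23.8 m.

23.8 m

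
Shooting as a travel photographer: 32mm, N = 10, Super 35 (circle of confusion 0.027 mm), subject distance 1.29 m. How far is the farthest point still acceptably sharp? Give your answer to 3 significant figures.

1.93 m

Hyperfocal distance H = f²/(N·c) + f = 32²/(10 × 0.027) + 32 = 1024/0.27 + 32 ≈ 3824.6 mm ≈ 3.825 m.
Far limit Df = s·(H − f)/(H − s) = 1290 × (3824.6 − 32) / (3824.6 − 1290) = 1290 × 3792.6 / 2534.6 ≈ 1930.3 mm ≈ 1.93 m.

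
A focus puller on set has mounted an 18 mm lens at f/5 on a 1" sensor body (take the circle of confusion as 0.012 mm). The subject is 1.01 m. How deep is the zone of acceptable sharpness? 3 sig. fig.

384 mm

Hyperfocal distance H = f²/(N·c) + f = 18²/(5 × 0.012) + 18 = 324/0.06 + 18 ≈ 5418.0 mm ≈ 5.418 m.
Near limit Dn = s·(H − f)/(H + s − 2f) = 1010 × (5418.0 − 18) / (5418.0 + 1010 − 2 × 18) = 1010 × 5400.0 / 6392.0 ≈ 853.25 mm.
Far limit Df = s·(H − f)/(H − s) = 1010 × (5418.0 − 18) / (5418.0 − 1010) = 1010 × 5400.0 / 4408.0 ≈ 1237.30 mm.
Depth of field = Df − Dn = 1237.30 − 853.25 ≈ 384.05 mm.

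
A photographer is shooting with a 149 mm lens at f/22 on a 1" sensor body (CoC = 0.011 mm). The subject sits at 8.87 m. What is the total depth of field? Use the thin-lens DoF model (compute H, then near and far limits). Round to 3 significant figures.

1.70 m

Hyperfocal distance H = f²/(N·c) + f = 149²/(22 × 0.011) + 149 = 22201/0.242 + 149 ≈ 91888.7 mm ≈ 91.89 m.
Near limit Dn = s·(H − f)/(H + s − 2f) = 8870 × (91888.7 − 149) / (91888.7 + 8870 − 2 × 149) = 8870 × 91739.7 / 100460.7 ≈ 8100.0 mm.
Far limit Df = s·(H − f)/(H − s) = 8870 × (91888.7 − 149) / (91888.7 − 8870) = 8870 × 91739.7 / 83018.7 ≈ 9801.8 mm.
Depth of field = Df − Dn = 9801.8 − 8100.0 ≈ 1701.8 mm ≈ 1.70 m.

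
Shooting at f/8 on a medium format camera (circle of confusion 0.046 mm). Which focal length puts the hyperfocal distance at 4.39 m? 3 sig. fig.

From H = f²/(N·c) + f, with f ≪ H: f ≈ √(H·N·c) = √(4390 × 8 × 0.046) = √1615.5 ≈ 40.19 mm.
Exact: f² + N·c·f − N·c·H = 0 ⇒ f = (−N·c + √((N·c)² + 4·N·c·H))/2 = (−0.368 + √6462.2)/2 ≈ 40.010 mm ≈ 40.0 mm.

40.0 mm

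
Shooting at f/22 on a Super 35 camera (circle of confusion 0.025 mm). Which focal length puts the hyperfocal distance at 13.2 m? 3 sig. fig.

From H = f²/(N·c) + f, with f ≪ H: f ≈ √(H·N·c) = √(13200 × 22 × 0.025) = √7260.0 ≈ 85.21 mm.
Exact: f² + N·c·f − N·c·H = 0 ⇒ f = (−N·c + √((N·c)² + 4·N·c·H))/2 = (−0.55 + √29040)/2 ≈ 84.931 mm ≈ 84.9 mm.

84.9 mm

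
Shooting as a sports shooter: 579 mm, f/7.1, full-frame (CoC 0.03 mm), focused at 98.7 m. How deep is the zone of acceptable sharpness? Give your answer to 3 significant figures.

Hyperfocal distance H = f²/(N·c) + f = 579²/(7.1 × 0.03) + 579 = 335241/0.213 + 579 ≈ 1574480.4 mm ≈ 1574 m.
Near limit Dn = s·(H − f)/(H + s − 2f) = 98700 × (1574480.4 − 579) / (1574480.4 + 98700 − 2 × 579) = 98700 × 1573901.4 / 1672022.4 ≈ 92908 mm.
Far limit Df = s·(H − f)/(H − s) = 98700 × (1574480.4 − 579) / (1574480.4 − 98700) = 98700 × 1573901.4 / 1475780.4 ≈ 105262 mm.
Depth of field = Df − Dn = 105262 − 92908 ≈ 12354 mm ≈ 12.4 m.

12.4 m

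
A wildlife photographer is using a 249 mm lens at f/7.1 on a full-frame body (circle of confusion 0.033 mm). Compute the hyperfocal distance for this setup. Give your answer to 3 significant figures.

Hyperfocal distance H = f²/(N·c) + f = 249²/(7.1 × 0.033) + 249 = 62001/0.2343 + 249 ≈ 264871.3 mm ≈ 265 m.

265 m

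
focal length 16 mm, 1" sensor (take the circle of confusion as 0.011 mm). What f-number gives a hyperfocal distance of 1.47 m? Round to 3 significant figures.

Rearrange H = f²/(N·c) + f for N: N = f² / ((H − f)·c).
N = 16² / ((1470 − 16) × 0.011) = 256 / 15.99 ≈ 16.

f/16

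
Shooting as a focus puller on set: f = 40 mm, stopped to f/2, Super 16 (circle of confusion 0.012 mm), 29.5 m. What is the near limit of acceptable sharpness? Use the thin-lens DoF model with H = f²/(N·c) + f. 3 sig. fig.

20.5 m

Hyperfocal distance H = f²/(N·c) + f = 40²/(2 × 0.012) + 40 = 1600/0.024 + 40 ≈ 66706.7 mm ≈ 66.71 m.
Near limit Dn = s·(H − f)/(H + s − 2f) = 29500 × (66706.7 − 40) / (66706.7 + 29500 − 2 × 40) = 29500 × 66666.7 / 96126.7 ≈ 20459 mm ≈ 20.5 m.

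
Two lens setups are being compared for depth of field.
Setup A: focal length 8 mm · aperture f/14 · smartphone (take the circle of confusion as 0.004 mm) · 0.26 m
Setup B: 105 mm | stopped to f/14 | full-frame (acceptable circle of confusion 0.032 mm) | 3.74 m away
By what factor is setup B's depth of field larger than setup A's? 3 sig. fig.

Setup A: H = 8²/(14×0.004) + 8 ≈ 1150.9 mm; DoF = Df − Dn = 333.55 − 213.03 ≈ 120.52 mm.
Setup B: H = 105²/(14×0.032) + 105 ≈ 24714.4 mm; DoF = Df − Dn = 4388.2 − 3258.7 ≈ 1129.5 mm.
Ratio = 1129.5 / 120.52 ≈ 9.37.

9.37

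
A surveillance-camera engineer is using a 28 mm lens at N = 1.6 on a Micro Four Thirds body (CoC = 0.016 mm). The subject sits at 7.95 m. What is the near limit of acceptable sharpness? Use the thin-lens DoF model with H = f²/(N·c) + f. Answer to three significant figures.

Hyperfocal distance H = f²/(N·c) + f = 28²/(1.6 × 0.016) + 28 = 784/0.0256 + 28 ≈ 30653.0 mm ≈ 30.65 m.
Near limit Dn = s·(H − f)/(H + s − 2f) = 7950 × (30653.0 − 28) / (30653.0 + 7950 − 2 × 28) = 7950 × 30625.0 / 38547.0 ≈ 6316.2 mm ≈ 6.32 m.

6.32 m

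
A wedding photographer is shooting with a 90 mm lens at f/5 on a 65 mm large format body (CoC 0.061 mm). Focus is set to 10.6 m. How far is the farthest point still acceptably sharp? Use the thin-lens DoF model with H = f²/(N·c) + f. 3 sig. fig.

Hyperfocal distance H = f²/(N·c) + f = 90²/(5 × 0.061) + 90 = 8100/0.305 + 90 ≈ 26647.4 mm ≈ 26.65 m.
Far limit Df = s·(H − f)/(H − s) = 10600 × (26647.4 − 90) / (26647.4 − 10600) = 10600 × 26557.4 / 16047.4 ≈ 17542 mm ≈ 17.5 m.

17.5 m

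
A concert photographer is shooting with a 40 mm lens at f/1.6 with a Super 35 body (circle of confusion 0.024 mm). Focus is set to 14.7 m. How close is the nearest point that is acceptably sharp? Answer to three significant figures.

10.9 m

Hyperfocal distance H = f²/(N·c) + f = 40²/(1.6 × 0.024) + 40 = 1600/0.0384 + 40 ≈ 41706.7 mm ≈ 41.71 m.
Near limit Dn = s·(H − f)/(H + s − 2f) = 14700 × (41706.7 − 40) / (41706.7 + 14700 − 2 × 40) = 14700 × 41666.7 / 56326.7 ≈ 10874 mm ≈ 10.9 m.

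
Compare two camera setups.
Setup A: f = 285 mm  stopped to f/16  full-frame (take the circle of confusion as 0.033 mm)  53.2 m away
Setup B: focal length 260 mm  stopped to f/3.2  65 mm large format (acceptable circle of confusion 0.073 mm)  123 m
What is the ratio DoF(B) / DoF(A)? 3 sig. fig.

Setup A: H = 285²/(16×0.033) + 285 ≈ 154120.2 mm; DoF = Df − Dn = 81094 − 39584 ≈ 41510 mm.
Setup B: H = 260²/(3.2×0.073) + 260 ≈ 289643.6 mm; DoF = Df − Dn = 213595 − 86368 ≈ 127227 mm.
Ratio = 127227 / 41510 ≈ 3.06.

3.06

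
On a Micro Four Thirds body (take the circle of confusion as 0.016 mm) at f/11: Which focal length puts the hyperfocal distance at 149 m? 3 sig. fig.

162 mm

From H = f²/(N·c) + f, with f ≪ H: f ≈ √(H·N·c) = √(149000 × 11 × 0.016) = √26224 ≈ 161.9 mm.
The +f correction barely moves this — solving exactly, f² + N·c·f − N·c·H = 0 ⇒ f = (−N·c + √((N·c)² + 4·N·c·H))/2 = (−0.176 + √104896)/2 ≈ 161.85 mm, so f ≈ 162 mm.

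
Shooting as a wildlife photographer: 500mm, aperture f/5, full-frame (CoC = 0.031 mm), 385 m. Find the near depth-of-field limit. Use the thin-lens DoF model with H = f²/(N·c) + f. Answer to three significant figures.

311 m

Hyperfocal distance H = f²/(N·c) + f = 500²/(5 × 0.031) + 500 = 250000/0.155 + 500 ≈ 1613403.2 mm ≈ 1613 m.
Near limit Dn = s·(H − f)/(H + s − 2f) = 385000 × (1613403.2 − 500) / (1613403.2 + 385000 − 2 × 500) = 385000 × 1612903.2 / 1997403.2 ≈ 310888 mm ≈ 311 m.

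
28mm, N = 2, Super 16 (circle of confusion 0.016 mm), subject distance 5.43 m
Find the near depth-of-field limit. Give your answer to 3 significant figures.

Hyperfocal distance H = f²/(N·c) + f = 28²/(2 × 0.016) + 28 = 784/0.032 + 28 ≈ 24528.0 mm ≈ 24.53 m.
Near limit Dn = s·(H − f)/(H + s − 2f) = 5430 × (24528.0 − 28) / (24528.0 + 5430 − 2 × 28) = 5430 × 24500.0 / 29902.0 ≈ 4449.0 mm ≈ 4.45 m.

4.45 m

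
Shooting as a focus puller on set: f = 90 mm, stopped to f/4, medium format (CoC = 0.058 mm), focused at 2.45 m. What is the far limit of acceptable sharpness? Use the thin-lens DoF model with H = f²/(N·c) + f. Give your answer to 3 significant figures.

Hyperfocal distance H = f²/(N·c) + f = 90²/(4 × 0.058) + 90 = 8100/0.232 + 90 ≈ 35003.8 mm ≈ 35.00 m.
Far limit Df = s·(H − f)/(H − s) = 2450 × (35003.8 − 90) / (35003.8 − 2450) = 2450 × 34913.8 / 32553.8 ≈ 2627.6 mm ≈ 2.63 m.

2.63 m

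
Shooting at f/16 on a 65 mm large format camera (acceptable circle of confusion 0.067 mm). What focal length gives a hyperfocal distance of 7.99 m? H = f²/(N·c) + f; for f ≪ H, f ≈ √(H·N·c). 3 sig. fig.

92.0 mm

From H = f²/(N·c) + f, with f ≪ H: f ≈ √(H·N·c) = √(7990 × 16 × 0.067) = √8565.3 ≈ 92.55 mm.
Exact: f² + N·c·f − N·c·H = 0 ⇒ f = (−N·c + √((N·c)² + 4·N·c·H))/2 = (−1.072 + √34262)/2 ≈ 92.014 mm ≈ 92.0 mm.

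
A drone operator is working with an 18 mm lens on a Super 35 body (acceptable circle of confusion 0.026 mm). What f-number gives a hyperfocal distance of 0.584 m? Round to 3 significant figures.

Rearrange H = f²/(N·c) + f for N: N = f² / ((H − f)·c).
N = 18² / ((584 − 18) × 0.026) = 324 / 14.72 ≈ 22.

f/22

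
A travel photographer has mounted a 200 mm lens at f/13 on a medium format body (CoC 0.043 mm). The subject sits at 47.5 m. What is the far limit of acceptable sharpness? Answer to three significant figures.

Hyperfocal distance H = f²/(N·c) + f = 200²/(13 × 0.043) + 200 = 40000/0.559 + 200 ≈ 71756.4 mm ≈ 71.76 m.
Far limit Df = s·(H − f)/(H − s) = 47500 × (71756.4 − 200) / (71756.4 − 47500) = 47500 × 71556.4 / 24256.4 ≈ 140125 mm ≈ 140 m.

140 m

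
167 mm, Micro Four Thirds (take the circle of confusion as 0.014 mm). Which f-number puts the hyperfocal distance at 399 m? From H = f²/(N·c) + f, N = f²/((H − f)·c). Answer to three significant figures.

Rearrange H = f²/(N·c) + f for N: N = f² / ((H − f)·c).
N = 167² / ((399000 − 167) × 0.014) = 27889 / 5584 ≈ 4.99.

f/4.99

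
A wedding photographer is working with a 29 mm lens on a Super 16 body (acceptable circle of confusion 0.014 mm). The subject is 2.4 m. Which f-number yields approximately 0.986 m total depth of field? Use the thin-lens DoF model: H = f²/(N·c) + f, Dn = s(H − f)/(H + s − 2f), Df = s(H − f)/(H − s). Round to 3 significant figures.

f/5

Write h = H − f = f²/(N·c). The thin-lens limits are Dn = s·h/(h + (s−f)) and Df = s·h/(h − (s−f)), so DoF = Df − Dn = 2·s·(s−f)·h / (h² − (s−f)²).
That is a quadratic in h: DoF·h² − 2·s·(s−f)·h − DoF·(s−f)² = 0 ⇒ h = (s−f)·(s + √(s² + DoF²)) / DoF = 2371 × (2400 + √(2400² + 986²)) / 986 = 2371 × (2400 + 2594.65) / 986 ≈ 12010 mm.
Then N = f²/(c·h) = 29² / (0.014 × 12010) = 841 / 168.15 ≈ 5.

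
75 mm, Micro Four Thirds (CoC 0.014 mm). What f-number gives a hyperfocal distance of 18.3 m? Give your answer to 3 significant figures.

f/22

Rearrange H = f²/(N·c) + f for N: N = f² / ((H − f)·c).
N = 75² / ((18300 − 75) × 0.014) = 5625 / 255.2 ≈ 22.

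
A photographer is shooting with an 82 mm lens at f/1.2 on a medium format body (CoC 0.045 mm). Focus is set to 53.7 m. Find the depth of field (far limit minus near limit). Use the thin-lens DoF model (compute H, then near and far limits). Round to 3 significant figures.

Hyperfocal distance H = f²/(N·c) + f = 82²/(1.2 × 0.045) + 82 = 6724/0.054 + 82 ≈ 124600.5 mm ≈ 124.6 m.
Near limit Dn = s·(H − f)/(H + s − 2f) = 53700 × (124600.5 − 82) / (124600.5 + 53700 − 2 × 82) = 53700 × 124518.5 / 178136.5 ≈ 37537 mm.
Far limit Df = s·(H − f)/(H − s) = 53700 × (124600.5 − 82) / (124600.5 − 53700) = 53700 × 124518.5 / 70900.5 ≈ 94310 mm.
Depth of field = Df − Dn = 94310 − 37537 ≈ 56773 mm ≈ 56.8 m.

56.8 m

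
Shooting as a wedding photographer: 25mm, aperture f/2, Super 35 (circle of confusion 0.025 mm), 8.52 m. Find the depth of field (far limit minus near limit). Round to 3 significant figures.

Hyperfocal distance H = f²/(N·c) + f = 25²/(2 × 0.025) + 25 = 625/0.05 + 25 ≈ 12525.0 mm ≈ 12.53 m.
Near limit Dn = s·(H − f)/(H + s − 2f) = 8520 × (12525.0 − 25) / (12525.0 + 8520 − 2 × 25) = 8520 × 12500.0 / 20995.0 ≈ 5073 mm.
Far limit Df = s·(H − f)/(H − s) = 8520 × (12525.0 − 25) / (12525.0 − 8520) = 8520 × 12500.0 / 4005.0 ≈ 26592 mm.
Depth of field = Df − Dn = 26592 − 5073 ≈ 21519 mm ≈ 21.5 m.

21.5 m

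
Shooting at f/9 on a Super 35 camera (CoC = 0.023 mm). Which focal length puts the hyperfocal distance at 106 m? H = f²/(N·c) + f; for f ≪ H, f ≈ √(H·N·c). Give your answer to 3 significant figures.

From H = f²/(N·c) + f, with f ≪ H: f ≈ √(H·N·c) = √(106000 × 9 × 0.023) = √21942 ≈ 148.1 mm.
The +f correction barely moves this — solving exactly, f² + N·c·f − N·c·H = 0 ⇒ f = (−N·c + √((N·c)² + 4·N·c·H))/2 = (−0.207 + √87768)/2 ≈ 148.02 mm, so f ≈ 148 mm.

148 mm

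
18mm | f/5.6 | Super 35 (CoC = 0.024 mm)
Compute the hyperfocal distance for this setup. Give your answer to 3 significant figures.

Hyperfocal distance H = f²/(N·c) + f = 18²/(5.6 × 0.024) + 18 = 324/0.1344 + 18 ≈ 2428.7 mm ≈ 2.43 m.

2.43 m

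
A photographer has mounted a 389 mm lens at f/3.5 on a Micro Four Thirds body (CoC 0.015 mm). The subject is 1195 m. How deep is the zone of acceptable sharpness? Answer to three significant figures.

Hyperfocal distance H = f²/(N·c) + f = 389²/(3.5 × 0.015) + 389 = 151321/0.0525 + 389 ≈ 2882693.8 mm ≈ 2883 m.
Near limit Dn = s·(H − f)/(H + s − 2f) = 1195000 × (2882693.8 − 389) / (2882693.8 + 1195000 − 2 × 389) = 1195000 × 2882304.8 / 4076915.8 ≈ 844843 mm.
Far limit Df = s·(H − f)/(H − s) = 1195000 × (2882693.8 − 389) / (2882693.8 − 1195000) = 1195000 × 2882304.8 / 1687693.8 ≈ 2040864 mm.
Depth of field = Df − Dn = 2040864 − 844843 ≈ 1196021 mm ≈ 1200 m.

1200 m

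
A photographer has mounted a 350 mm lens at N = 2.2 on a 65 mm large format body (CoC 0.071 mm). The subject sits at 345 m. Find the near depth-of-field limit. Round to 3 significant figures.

Hyperfocal distance H = f²/(N·c) + f = 350²/(2.2 × 0.071) + 350 = 122500/0.1562 + 350 ≈ 784601.0 mm ≈ 784.6 m.
Near limit Dn = s·(H − f)/(H + s − 2f) = 345000 × (784601.0 − 350) / (784601.0 + 345000 − 2 × 350) = 345000 × 784251.0 / 1128901.0 ≈ 239673 mm ≈ 240 m.

240 m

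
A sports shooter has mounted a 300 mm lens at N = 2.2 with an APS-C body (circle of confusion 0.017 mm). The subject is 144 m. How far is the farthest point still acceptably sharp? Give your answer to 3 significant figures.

153 m

Hyperfocal distance H = f²/(N·c) + f = 300²/(2.2 × 0.017) + 300 = 90000/0.0374 + 300 ≈ 2406717.1 mm ≈ 2407 m.
Far limit Df = s·(H − f)/(H − s) = 144000 × (2406717.1 − 300) / (2406717.1 − 144000) = 144000 × 2406417.1 / 2262717.1 ≈ 153145 mm ≈ 153 m.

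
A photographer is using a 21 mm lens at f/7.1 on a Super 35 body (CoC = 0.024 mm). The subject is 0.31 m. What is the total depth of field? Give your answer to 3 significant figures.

70.1 mm

Hyperfocal distance H = f²/(N·c) + f = 21²/(7.1 × 0.024) + 21 = 441/0.1704 + 21 ≈ 2609.0 mm ≈ 2.609 m.
Near limit Dn = s·(H − f)/(H + s − 2f) = 310 × (2609.0 − 21) / (2609.0 + 310 − 2 × 21) = 310 × 2588.0 / 2877.0 ≈ 278.860 mm.
Far limit Df = s·(H − f)/(H − s) = 310 × (2609.0 − 21) / (2609.0 − 310) = 310 × 2588.0 / 2299.0 ≈ 348.969 mm.
Depth of field = Df − Dn = 348.969 − 278.860 ≈ 70.109 mm.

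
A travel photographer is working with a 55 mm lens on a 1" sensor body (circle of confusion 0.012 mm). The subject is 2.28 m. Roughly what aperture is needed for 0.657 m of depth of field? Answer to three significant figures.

Write h = H − f = f²/(N·c). The thin-lens limits are Dn = s·h/(h + (s−f)) and Df = s·h/(h − (s−f)), so DoF = Df − Dn = 2·s·(s−f)·h / (h² − (s−f)²).
That is a quadratic in h: DoF·h² − 2·s·(s−f)·h − DoF·(s−f)² = 0 ⇒ h = (s−f)·(s + √(s² + DoF²)) / DoF = 2225 × (2280 + √(2280² + 657²)) / 657 = 2225 × (2280 + 2372.77) / 657 ≈ 15757 mm.
Then N = f²/(c·h) = 55² / (0.012 × 15757) = 3025 / 189.09 ≈ 16.

f/16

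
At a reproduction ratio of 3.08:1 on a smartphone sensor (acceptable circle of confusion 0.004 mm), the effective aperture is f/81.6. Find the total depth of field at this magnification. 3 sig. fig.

At magnification m, DoF ≈ 2·N_eff·c/m² = 2 × 81.6 × 0.004 / 3.08² = 0.6528 / 9.486 ≈ 0.0688 mm.

0.0688 mm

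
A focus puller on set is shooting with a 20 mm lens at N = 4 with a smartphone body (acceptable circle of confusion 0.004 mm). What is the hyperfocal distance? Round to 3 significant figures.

Hyperfocal distance H = f²/(N·c) + f = 20²/(4 × 0.004) + 20 = 400/0.016 + 20 ≈ 25020.0 mm ≈ 25.0 m.

25.0 m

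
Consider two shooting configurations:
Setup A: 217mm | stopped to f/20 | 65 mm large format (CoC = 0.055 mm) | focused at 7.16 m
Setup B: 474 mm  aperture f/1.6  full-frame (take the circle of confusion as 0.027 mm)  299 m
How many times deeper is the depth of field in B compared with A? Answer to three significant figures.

Setup A: H = 217²/(20×0.055) + 217 ≈ 43025.2 mm; DoF = Df − Dn = 8546.1 − 6160.8 ≈ 2385.3 mm.
Setup B: H = 474²/(1.6×0.027) + 474 ≈ 5201307.3 mm; DoF = Df − Dn = 317208 − 282769 ≈ 34439 mm.
Ratio = 34439 / 2385.3 ≈ 14.4.

14.4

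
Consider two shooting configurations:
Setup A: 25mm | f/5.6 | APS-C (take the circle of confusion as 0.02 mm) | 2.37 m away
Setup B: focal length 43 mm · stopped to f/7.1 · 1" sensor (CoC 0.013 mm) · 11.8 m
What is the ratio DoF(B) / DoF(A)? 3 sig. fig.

Setup A: H = 25²/(5.6×0.02) + 25 ≈ 5605.4 mm; DoF = Df − Dn = 4087.8 − 1668.8 ≈ 2419.0 mm.
Setup B: H = 43²/(7.1×0.013) + 43 ≈ 20075.5 mm; DoF = Df − Dn = 28564 − 7436 ≈ 21128 mm.
Ratio = 21128 / 2419.0 ≈ 8.73.

8.73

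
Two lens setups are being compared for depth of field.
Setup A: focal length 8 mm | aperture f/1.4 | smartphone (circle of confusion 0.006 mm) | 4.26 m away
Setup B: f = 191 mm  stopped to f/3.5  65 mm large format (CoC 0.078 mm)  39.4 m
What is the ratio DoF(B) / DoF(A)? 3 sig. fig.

3.66

Setup A: H = 8²/(1.4×0.006) + 8 ≈ 7627.0 mm; DoF = Df − Dn = 9639.6 − 2734.1 ≈ 6905.5 mm.
Setup B: H = 191²/(3.5×0.078) + 191 ≈ 133821.0 mm; DoF = Df − Dn = 55761 − 30462 ≈ 25299 mm.
Ratio = 25299 / 6905.5 ≈ 3.66.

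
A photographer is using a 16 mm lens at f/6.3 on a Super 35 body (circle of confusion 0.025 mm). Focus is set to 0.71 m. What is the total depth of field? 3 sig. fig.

Hyperfocal distance H = f²/(N·c) + f = 16²/(6.3 × 0.025) + 16 = 256/0.1575 + 16 ≈ 1641.4 mm ≈ 1.641 m.
Near limit Dn = s·(H − f)/(H + s − 2f) = 710 × (1641.4 − 16) / (1641.4 + 710 − 2 × 16) = 710 × 1625.4 / 2319.4 ≈ 497.56 mm.
Far limit Df = s·(H − f)/(H − s) = 710 × (1641.4 − 16) / (1641.4 − 710) = 710 × 1625.4 / 931.4 ≈ 1239.03 mm.
Depth of field = Df − Dn = 1239.03 − 497.56 ≈ 741.47 mm ≈ 0.741 m.

0.741 m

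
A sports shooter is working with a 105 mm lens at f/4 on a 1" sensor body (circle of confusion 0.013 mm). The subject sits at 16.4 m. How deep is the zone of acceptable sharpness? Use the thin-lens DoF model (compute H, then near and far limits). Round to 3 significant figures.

2.54 m

Hyperfocal distance H = f²/(N·c) + f = 105²/(4 × 0.013) + 105 = 11025/0.052 + 105 ≈ 212124.2 mm ≈ 212.1 m.
Near limit Dn = s·(H − f)/(H + s − 2f) = 16400 × (212124.2 − 105) / (212124.2 + 16400 − 2 × 105) = 16400 × 212019.2 / 228314.2 ≈ 15229.5 mm.
Far limit Df = s·(H − f)/(H − s) = 16400 × (212124.2 − 105) / (212124.2 − 16400) = 16400 × 212019.2 / 195724.2 ≈ 17765.4 mm.
Depth of field = Df − Dn = 17765.4 − 15229.5 ≈ 2535.9 mm ≈ 2.54 m.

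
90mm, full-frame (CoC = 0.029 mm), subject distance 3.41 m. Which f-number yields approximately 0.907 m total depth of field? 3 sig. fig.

f/11

Write h = H − f = f²/(N·c). The thin-lens limits are Dn = s·h/(h + (s−f)) and Df = s·h/(h − (s−f)), so DoF = Df − Dn = 2·s·(s−f)·h / (h² − (s−f)²).
That is a quadratic in h: DoF·h² − 2·s·(s−f)·h − DoF·(s−f)² = 0 ⇒ h = (s−f)·(s + √(s² + DoF²)) / DoF = 3320 × (3410 + √(3410² + 907²)) / 907 = 3320 × (3410 + 3528.56) / 907 ≈ 25398 mm.
Then N = f²/(c·h) = 90² / (0.029 × 25398) = 8100 / 736.54 ≈ 11.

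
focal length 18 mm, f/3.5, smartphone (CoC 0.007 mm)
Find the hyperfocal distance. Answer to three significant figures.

Hyperfocal distance H = f²/(N·c) + f = 18²/(3.5 × 0.007) + 18 = 324/0.0245 + 18 ≈ 13242.5 mm ≈ 13.2 m.

13.2 m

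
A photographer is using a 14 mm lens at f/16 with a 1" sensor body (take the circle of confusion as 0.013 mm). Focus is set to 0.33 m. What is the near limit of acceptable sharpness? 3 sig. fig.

Hyperfocal distance H = f²/(N·c) + f = 14²/(16 × 0.013) + 14 = 196/0.208 + 14 ≈ 956.3 mm ≈ 0.956 m.
Near limit Dn = s·(H − f)/(H + s − 2f) = 330 × (956.3 − 14) / (956.3 + 330 − 2 × 14) = 330 × 942.3 / 1258.3 ≈ 247.13 mm.

247 mm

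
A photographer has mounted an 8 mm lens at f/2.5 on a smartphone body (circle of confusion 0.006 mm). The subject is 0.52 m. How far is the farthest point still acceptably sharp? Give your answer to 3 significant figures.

0.591 m

Hyperfocal distance H = f²/(N·c) + f = 8²/(2.5 × 0.006) + 8 = 64/0.015 + 8 ≈ 4274.7 mm ≈ 4.275 m.
Far limit Df = s·(H − f)/(H − s) = 520 × (4274.7 − 8) / (4274.7 − 520) = 520 × 4266.7 / 3754.7 ≈ 590.91 mm ≈ 0.591 m.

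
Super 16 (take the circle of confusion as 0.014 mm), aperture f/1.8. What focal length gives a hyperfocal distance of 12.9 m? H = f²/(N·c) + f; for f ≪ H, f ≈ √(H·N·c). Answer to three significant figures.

18.0 mm

From H = f²/(N·c) + f, with f ≪ H: f ≈ √(H·N·c) = √(12900 × 1.8 × 0.014) = √325.08 ≈ 18.03 mm.
The +f correction barely moves this — solving exactly, f² + N·c·f − N·c·H = 0 ⇒ f = (−N·c + √((N·c)² + 4·N·c·H))/2 = (−0.0252 + √1300.3)/2 ≈ 18.017 mm, so f ≈ 18.0 mm.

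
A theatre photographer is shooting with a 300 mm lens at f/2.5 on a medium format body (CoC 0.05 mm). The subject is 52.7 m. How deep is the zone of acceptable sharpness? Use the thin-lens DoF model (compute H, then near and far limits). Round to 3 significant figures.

7.71 m

Hyperfocal distance H = f²/(N·c) + f = 300²/(2.5 × 0.05) + 300 = 90000/0.125 + 300 ≈ 720300.0 mm ≈ 720.3 m.
Near limit Dn = s·(H − f)/(H + s − 2f) = 52700 × (720300.0 − 300) / (720300.0 + 52700 − 2 × 300) = 52700 × 720000.0 / 772400.0 ≈ 49124.8 mm.
Far limit Df = s·(H − f)/(H − s) = 52700 × (720300.0 − 300) / (720300.0 − 52700) = 52700 × 720000.0 / 667600.0 ≈ 56836.4 mm.
Depth of field = Df − Dn = 56836.4 − 49124.8 ≈ 7711.6 mm ≈ 7.71 m.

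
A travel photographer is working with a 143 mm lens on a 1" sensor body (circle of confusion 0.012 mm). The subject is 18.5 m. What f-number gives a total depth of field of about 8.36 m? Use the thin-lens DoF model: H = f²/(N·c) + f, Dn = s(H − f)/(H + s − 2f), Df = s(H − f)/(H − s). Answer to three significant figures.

f/20

Write h = H − f = f²/(N·c). The thin-lens limits are Dn = s·h/(h + (s−f)) and Df = s·h/(h − (s−f)), so DoF = Df − Dn = 2·s·(s−f)·h / (h² − (s−f)²).
That is a quadratic in h: DoF·h² − 2·s·(s−f)·h − DoF·(s−f)² = 0 ⇒ h = (s−f)·(s + √(s² + DoF²)) / DoF = 18357 × (18500 + √(18500² + 8360²)) / 8360 = 18357 × (18500 + 20301.2) / 8360 ≈ 85200 mm.
Then N = f²/(c·h) = 143² / (0.012 × 85200) = 20449 / 1022.4 ≈ 20.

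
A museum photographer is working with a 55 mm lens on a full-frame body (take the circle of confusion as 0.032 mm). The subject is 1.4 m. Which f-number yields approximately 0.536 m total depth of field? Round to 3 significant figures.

Write h = H − f = f²/(N·c). The thin-lens limits are Dn = s·h/(h + (s−f)) and Df = s·h/(h − (s−f)), so DoF = Df − Dn = 2·s·(s−f)·h / (h² − (s−f)²).
That is a quadratic in h: DoF·h² − 2·s·(s−f)·h − DoF·(s−f)² = 0 ⇒ h = (s−f)·(s + √(s² + DoF²)) / DoF = 1345 × (1400 + √(1400² + 536²)) / 536 = 1345 × (1400 + 1499.10) / 536 ≈ 7274.8 mm.
Then N = f²/(c·h) = 55² / (0.032 × 7274.8) = 3025 / 232.79 ≈ 13.

f/13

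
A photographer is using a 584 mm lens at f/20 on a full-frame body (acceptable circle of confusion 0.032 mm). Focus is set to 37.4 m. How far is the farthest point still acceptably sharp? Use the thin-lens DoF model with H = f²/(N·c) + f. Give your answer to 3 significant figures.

Hyperfocal distance H = f²/(N·c) + f = 584²/(20 × 0.032) + 584 = 341056/0.64 + 584 ≈ 533484.0 mm ≈ 533.5 m.
Far limit Df = s·(H − f)/(H − s) = 37400 × (533484.0 − 584) / (533484.0 − 37400) = 37400 × 532900.0 / 496084.0 ≈ 40176 mm ≈ 40.2 m.

40.2 m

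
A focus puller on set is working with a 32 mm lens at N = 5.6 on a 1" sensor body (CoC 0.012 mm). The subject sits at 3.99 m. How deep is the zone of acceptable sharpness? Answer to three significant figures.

Hyperfocal distance H = f²/(N·c) + f = 32²/(5.6 × 0.012) + 32 = 1024/0.0672 + 32 ≈ 15270.1 mm ≈ 15.27 m.
Near limit Dn = s·(H − f)/(H + s − 2f) = 3990 × (15270.1 − 32) / (15270.1 + 3990 − 2 × 32) = 3990 × 15238.1 / 19196.1 ≈ 3167.3 mm.
Far limit Df = s·(H − f)/(H − s) = 3990 × (15270.1 − 32) / (15270.1 − 3990) = 3990 × 15238.1 / 11280.1 ≈ 5390.0 mm.
Depth of field = Df − Dn = 5390.0 − 3167.3 ≈ 2222.7 mm ≈ 2.22 m.

2.22 m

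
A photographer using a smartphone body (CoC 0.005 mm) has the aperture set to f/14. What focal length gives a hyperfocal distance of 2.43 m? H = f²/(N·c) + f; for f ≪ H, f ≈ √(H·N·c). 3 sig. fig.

13.0 mm

From H = f²/(N·c) + f, with f ≪ H: f ≈ √(H·N·c) = √(2430 × 14 × 0.005) = √170.10 ≈ 13.04 mm.
The +f correction barely moves this — solving exactly, f² + N·c·f − N·c·H = 0 ⇒ f = (−N·c + √((N·c)² + 4·N·c·H))/2 = (−0.07 + √680.40)/2 ≈ 13.007 mm, so f ≈ 13.0 mm.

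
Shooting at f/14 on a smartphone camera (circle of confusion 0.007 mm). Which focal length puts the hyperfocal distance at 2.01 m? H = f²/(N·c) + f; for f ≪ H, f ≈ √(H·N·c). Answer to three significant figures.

14.0 mm

From H = f²/(N·c) + f, with f ≪ H: f ≈ √(H·N·c) = √(2010 × 14 × 0.007) = √196.98 ≈ 14.03 mm.
The +f correction barely moves this — solving exactly, f² + N·c·f − N·c·H = 0 ⇒ f = (−N·c + √((N·c)² + 4·N·c·H))/2 = (−0.098 + √787.93)/2 ≈ 13.986 mm, so f ≈ 14.0 mm.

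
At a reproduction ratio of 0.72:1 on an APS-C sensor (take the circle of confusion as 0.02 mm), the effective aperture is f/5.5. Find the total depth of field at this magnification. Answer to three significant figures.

0.424 mm

At magnification m, DoF ≈ 2·N_eff·c/m² = 2 × 5.5 × 0.02 / 0.72² = 0.22 / 0.5184 ≈ 0.424 mm.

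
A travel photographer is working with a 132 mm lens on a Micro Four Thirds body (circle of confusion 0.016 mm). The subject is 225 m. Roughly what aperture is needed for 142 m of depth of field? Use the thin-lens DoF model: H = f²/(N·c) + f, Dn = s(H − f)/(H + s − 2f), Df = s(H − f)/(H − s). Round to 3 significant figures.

Write h = H − f = f²/(N·c). The thin-lens limits are Dn = s·h/(h + (s−f)) and Df = s·h/(h − (s−f)), so DoF = Df − Dn = 2·s·(s−f)·h / (h² − (s−f)²).
That is a quadratic in h: DoF·h² − 2·s·(s−f)·h − DoF·(s−f)² = 0 ⇒ h = (s−f)·(s + √(s² + DoF²)) / DoF = 224868 × (225000 + √(225000² + 142000²)) / 142000 = 224868 × (225000 + 266062) / 142000 ≈ 777635 mm.
Then N = f²/(c·h) = 132² / (0.016 × 777635) = 17424 / 12442 ≈ 1.40.

f/1.40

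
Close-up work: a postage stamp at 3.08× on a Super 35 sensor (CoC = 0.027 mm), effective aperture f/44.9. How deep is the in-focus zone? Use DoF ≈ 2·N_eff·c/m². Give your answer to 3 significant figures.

0.256 mm

At magnification m, DoF ≈ 2·N_eff·c/m² = 2 × 44.9 × 0.027 / 3.08² = 2.425 / 9.486 ≈ 0.256 mm.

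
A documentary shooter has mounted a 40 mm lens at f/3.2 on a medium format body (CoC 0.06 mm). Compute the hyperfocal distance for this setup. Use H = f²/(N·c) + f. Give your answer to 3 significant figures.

Hyperfocal distance H = f²/(N·c) + f = 40²/(3.2 × 0.06) + 40 = 1600/0.192 + 40 ≈ 8373.3 mm ≈ 8.37 m.

8.37 m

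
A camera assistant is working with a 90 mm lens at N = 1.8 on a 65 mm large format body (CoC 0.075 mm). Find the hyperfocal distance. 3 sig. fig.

Hyperfocal distance H = f²/(N·c) + f = 90²/(1.8 × 0.075) + 90 = 8100/0.135 + 90 ≈ 60090.0 mm ≈ 60.1 m.

60.1 m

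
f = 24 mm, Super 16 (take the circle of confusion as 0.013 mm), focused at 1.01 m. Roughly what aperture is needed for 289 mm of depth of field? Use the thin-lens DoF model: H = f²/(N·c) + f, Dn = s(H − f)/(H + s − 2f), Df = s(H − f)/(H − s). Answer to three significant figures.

Write h = H − f = f²/(N·c). The thin-lens limits are Dn = s·h/(h + (s−f)) and Df = s·h/(h − (s−f)), so DoF = Df − Dn = 2·s·(s−f)·h / (h² − (s−f)²).
That is a quadratic in h: DoF·h² − 2·s·(s−f)·h − DoF·(s−f)² = 0 ⇒ h = (s−f)·(s + √(s² + DoF²)) / DoF = 986 × (1010 + √(1010² + 289²)) / 289 = 986 × (1010 + 1050.53) / 289 ≈ 7030.1 mm.
Then N = f²/(c·h) = 24² / (0.013 × 7030.1) = 576 / 91.391 ≈ 6.30.

f/6.30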